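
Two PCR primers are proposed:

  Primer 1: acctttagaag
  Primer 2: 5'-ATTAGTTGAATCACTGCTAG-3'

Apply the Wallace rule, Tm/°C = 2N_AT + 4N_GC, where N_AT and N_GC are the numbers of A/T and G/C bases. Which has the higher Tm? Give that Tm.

Primer 1: A+T=7, G+C=4 → Tm = 2(7)+4(4) = 30°C
Primer 2: A+T=13, G+C=7 → Tm = 2(13)+4(7) = 54°C
30°C vs 54°C → primer 2 is higher.

Primer 2, 54°C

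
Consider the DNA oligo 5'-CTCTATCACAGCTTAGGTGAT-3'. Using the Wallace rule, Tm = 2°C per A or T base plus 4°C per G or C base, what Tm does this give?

Base counts: A=5, C=5, T=7, G=4
AT pairs contribute 12, GC pairs contribute 9.
Tm = 4·9 + 2·12 = 36 + 24 = 60°C

60°C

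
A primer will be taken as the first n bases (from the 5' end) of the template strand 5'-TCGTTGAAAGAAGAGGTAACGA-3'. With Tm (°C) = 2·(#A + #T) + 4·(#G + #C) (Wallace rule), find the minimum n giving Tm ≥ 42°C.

First 14 bases: TCGTTGAAAGAAGA → Tm = 38°C (< 42°C)
First 15 bases: TCGTTGAAAGAAGAG → Tm = 42°C (≥ 42°C)
Since every base adds ≥2°C, Tm only increases with n, so the threshold is first crossed at n = 15.

n = 15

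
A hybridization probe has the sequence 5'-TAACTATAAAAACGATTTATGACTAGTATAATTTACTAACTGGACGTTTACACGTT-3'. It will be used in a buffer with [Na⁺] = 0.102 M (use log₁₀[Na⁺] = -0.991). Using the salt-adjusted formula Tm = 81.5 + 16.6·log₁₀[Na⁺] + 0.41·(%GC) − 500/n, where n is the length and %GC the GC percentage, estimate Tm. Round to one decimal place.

67.1°C

Length n = 56. Counting bases: A=21, C=8, T=20, G=7
G+C = 15, so %GC = 15/56 × 100 = 26.786%
Salt term: 16.6 × (-0.991) = -16.451
GC term: 0.41 × 26.786 = 10.982; length term: −500/56 = −8.929
Tm = 81.5 + (-16.451) + 10.982 − 8.929 = 67.102 → 67.1°C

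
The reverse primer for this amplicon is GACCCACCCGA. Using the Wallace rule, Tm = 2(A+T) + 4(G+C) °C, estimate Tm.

38°C

Base counts: G=2, T=0, A=3, C=6
A+T = 3, G+C = 8
Tm = 4·8 + 2·3 = 32 + 6 = 38°C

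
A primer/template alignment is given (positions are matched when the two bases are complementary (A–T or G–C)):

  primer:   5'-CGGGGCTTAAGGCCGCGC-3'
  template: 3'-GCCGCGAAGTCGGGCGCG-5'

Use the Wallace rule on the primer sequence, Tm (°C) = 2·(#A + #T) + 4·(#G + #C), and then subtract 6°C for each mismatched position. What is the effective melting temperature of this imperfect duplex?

46°C

Primer base counts: A=2, T=2, G=8, C=6 → A+T=4, G+C=14
Perfect-match Tm = 2(4) + 4(14) = 8 + 56 = 64°C
Mismatches (positions where the bases are not complementary): 3 (at positions 4, 9, 12)
Effective Tm = 64 − 3×6 = 64 − 18 = 46°C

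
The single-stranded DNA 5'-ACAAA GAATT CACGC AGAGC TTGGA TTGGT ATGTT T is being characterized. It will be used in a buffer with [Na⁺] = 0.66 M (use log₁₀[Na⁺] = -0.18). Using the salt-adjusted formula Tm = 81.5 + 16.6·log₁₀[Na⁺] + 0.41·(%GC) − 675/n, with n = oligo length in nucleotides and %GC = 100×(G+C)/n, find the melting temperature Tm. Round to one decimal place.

75.7°C

Length n = 36. Base counts: A=11, C=5, G=9, T=11
G+C = 14, so %GC = 14/36 × 100 = 38.889%
Salt term: 16.6 × (-0.18) = -2.988
GC term: 0.41 × 38.889 = 15.944; length term: −675/36 = −18.75
Tm = 81.5 + (-2.988) + 15.944 − 18.75 = 75.706 → 75.7°C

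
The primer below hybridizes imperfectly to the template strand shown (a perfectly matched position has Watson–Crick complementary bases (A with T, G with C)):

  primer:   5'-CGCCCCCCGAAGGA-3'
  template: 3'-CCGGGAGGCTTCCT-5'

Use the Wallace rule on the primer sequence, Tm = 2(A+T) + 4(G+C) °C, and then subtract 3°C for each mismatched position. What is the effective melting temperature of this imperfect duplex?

44°C

Primer base counts: A=3, T=0, G=4, C=7 → A+T=3, G+C=11
Perfect-match Tm = 2(3) + 4(11) = 6 + 44 = 50°C
Mismatches (positions where the bases are not complementary): 2 (at positions 1, 6)
Effective Tm = 50 − 2×3 = 50 − 6 = 44°C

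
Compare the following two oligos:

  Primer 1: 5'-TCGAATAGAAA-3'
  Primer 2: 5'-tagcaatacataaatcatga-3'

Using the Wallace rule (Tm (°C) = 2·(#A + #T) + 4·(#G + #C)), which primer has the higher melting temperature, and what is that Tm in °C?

Primer 1: A+T=8, G+C=3 → Tm = 2(8)+4(3) = 28°C
Primer 2: A+T=15, G+C=5 → Tm = 2(15)+4(5) = 50°C
28°C vs 50°C → primer 2 is higher.

Primer 2, 50°C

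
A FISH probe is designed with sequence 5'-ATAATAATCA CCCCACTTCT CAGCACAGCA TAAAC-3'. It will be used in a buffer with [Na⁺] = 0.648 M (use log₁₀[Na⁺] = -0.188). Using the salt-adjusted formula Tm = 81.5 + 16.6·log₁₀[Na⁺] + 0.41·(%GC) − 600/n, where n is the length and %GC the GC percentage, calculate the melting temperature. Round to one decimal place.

Length n = 35. Base counts: A=14, T=7, C=12, G=2
G+C = 14, so %GC = 14/35 × 100 = 40%
Salt term: 16.6 × (-0.188) = -3.121
GC term: 0.41 × 40 = 16.4; length term: −600/35 = −17.143
Tm = 81.5 + (-3.121) + 16.4 − 17.143 = 77.636 → 77.6°C

77.6°C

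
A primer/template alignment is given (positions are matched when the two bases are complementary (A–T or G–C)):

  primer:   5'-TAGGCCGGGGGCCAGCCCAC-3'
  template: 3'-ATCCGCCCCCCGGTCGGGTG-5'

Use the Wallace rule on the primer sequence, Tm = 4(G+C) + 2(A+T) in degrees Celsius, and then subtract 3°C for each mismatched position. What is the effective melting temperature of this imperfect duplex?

69°C

Primer base counts: A=3, T=1, G=8, C=8 → A+T=4, G+C=16
Perfect-match Tm = 2(4) + 4(16) = 8 + 64 = 72°C
Mismatches (positions where the bases are not complementary): 1 (at position 6)
Effective Tm = 72 − 1×3 = 72 − 3 = 69°C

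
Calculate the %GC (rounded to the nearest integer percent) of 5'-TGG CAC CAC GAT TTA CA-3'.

47%

Base counts: A=5, C=5, T=4, G=3
G+C = 3 + 5 = 8 out of 17 bases
%GC = 8/17 × 100 = 47.06% ≈ 47%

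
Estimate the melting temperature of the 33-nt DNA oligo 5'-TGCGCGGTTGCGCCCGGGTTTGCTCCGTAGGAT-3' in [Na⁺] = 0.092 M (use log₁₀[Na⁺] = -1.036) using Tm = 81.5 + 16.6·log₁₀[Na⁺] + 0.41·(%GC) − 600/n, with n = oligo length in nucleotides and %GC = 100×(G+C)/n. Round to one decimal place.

Length n = 33. Counting bases: T=9, A=2, C=9, G=13
G+C = 22, so %GC = 22/33 × 100 = 66.667%
Salt term: 16.6 × (-1.036) = -17.198
GC term: 0.41 × 66.667 = 27.333; length term: −600/33 = −18.182
Tm = 81.5 + (-17.198) + 27.333 − 18.182 = 73.453 → 73.5°C

73.5°C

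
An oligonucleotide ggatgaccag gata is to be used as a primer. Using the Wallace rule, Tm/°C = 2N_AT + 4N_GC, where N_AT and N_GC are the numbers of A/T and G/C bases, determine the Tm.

42°C

Scanning the sequence gives A=5, G=5, T=2, C=2.
So N_AT = 7 and N_GC = 7.
Tm = 2×7 + 4×7 = 42°C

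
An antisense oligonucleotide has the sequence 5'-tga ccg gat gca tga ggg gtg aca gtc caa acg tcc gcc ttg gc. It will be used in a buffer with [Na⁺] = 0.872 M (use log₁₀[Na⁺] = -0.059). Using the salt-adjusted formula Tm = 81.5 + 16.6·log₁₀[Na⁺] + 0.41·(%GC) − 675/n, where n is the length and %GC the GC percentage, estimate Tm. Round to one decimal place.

Length n = 44. Scanning the sequence gives A=9, T=8, G=15, C=12.
G+C = 27, so %GC = 27/44 × 100 = 61.364%
Salt term: 16.6 × (-0.059) = -0.979
GC term: 0.41 × 61.364 = 25.159; length term: −675/44 = −15.341
Tm = 81.5 + (-0.979) + 25.159 − 15.341 = 90.339 → 90.3°C

90.3°C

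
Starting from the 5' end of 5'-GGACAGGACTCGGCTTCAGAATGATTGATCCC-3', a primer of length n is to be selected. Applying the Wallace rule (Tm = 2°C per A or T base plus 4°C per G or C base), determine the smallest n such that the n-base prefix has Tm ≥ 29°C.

First 8 bases: GGACAGGA → Tm = 26°C (< 29°C)
First 9 bases: GGACAGGAC → Tm = 30°C (≥ 29°C)
Since every base adds ≥2°C, Tm only increases with n, so the threshold is first crossed at n = 9.

n = 9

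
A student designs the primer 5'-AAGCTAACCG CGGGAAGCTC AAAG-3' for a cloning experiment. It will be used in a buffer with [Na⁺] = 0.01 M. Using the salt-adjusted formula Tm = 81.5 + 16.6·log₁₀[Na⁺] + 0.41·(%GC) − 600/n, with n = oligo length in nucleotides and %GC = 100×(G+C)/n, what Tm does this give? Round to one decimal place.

45.5°C

Length n = 24. Counting bases: G=7, A=9, C=6, T=2
G+C = 13, so %GC = 13/24 × 100 = 54.167%
Salt term: 16.6 × (-2) = -33.2
GC term: 0.41 × 54.167 = 22.208; length term: −600/24 = −25
Tm = 81.5 + (-33.2) + 22.208 − 25 = 45.508 → 45.5°C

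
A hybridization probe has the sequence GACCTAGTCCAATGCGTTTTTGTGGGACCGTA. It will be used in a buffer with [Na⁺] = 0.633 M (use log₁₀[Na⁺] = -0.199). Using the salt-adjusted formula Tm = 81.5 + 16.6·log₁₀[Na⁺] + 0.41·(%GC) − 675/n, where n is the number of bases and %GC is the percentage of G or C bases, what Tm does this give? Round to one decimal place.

77.6°C

Length n = 32. G=9, T=10, A=6, C=7
G+C = 16, so %GC = 16/32 × 100 = 50%
Salt term: 16.6 × (-0.199) = -3.303
GC term: 0.41 × 50 = 20.5; length term: −675/32 = −21.094
Tm = 81.5 + (-3.303) + 20.5 − 21.094 = 77.603 → 77.6°C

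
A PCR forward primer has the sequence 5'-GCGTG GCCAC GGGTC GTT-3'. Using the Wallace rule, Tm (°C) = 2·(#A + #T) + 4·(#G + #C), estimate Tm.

Counting bases: G=8, A=1, C=5, T=4
So N_AT = 5 and N_GC = 13.
Tm = 2(5) + 4(13) = 10 + 52 = 62°C

62°C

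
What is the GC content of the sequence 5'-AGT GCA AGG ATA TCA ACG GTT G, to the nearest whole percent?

Base counts: T=5, G=7, A=7, C=3
G+C = 7 + 3 = 10 out of 22 bases
%GC = 10/22 × 100 = 45.45% ≈ 45%

45%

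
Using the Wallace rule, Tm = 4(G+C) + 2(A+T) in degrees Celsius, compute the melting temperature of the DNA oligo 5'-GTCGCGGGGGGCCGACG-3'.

Base counts: C=5, G=10, T=1, A=1
So N_AT = 2 and N_GC = 15.
Tm = 2×2 + 4×15 = 64°C

64°C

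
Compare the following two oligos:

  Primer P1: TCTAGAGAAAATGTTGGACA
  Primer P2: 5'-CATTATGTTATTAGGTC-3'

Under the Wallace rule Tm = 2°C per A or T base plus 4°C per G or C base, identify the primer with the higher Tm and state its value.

Primer P1: A+T=13, G+C=7 → Tm = 2(13)+4(7) = 54°C
Primer P2: A+T=12, G+C=5 → Tm = 2(12)+4(5) = 44°C
54°C vs 44°C → primer P1 is higher.

Primer P1, 54°C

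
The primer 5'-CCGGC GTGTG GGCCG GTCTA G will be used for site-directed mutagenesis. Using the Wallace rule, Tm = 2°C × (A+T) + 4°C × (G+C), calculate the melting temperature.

74°C

Counting bases: G=10, C=6, T=4, A=1
A+T = 5, G+C = 16
Tm = 4·16 + 2·5 = 64 + 10 = 74°C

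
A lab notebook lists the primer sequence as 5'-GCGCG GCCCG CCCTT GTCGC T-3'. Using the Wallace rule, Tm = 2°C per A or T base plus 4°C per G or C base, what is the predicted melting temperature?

T=4, C=10, A=0, G=7
So N_AT = 4 and N_GC = 17.
Tm = 4·17 + 2·4 = 68 + 8 = 76°C

76°C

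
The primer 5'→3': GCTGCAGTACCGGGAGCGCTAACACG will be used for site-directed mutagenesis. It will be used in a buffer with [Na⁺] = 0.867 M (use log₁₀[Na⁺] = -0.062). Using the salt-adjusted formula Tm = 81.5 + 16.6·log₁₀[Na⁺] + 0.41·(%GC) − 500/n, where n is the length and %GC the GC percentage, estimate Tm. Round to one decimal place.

88.0°C

Length n = 26. Counting bases: A=6, C=8, G=9, T=3
G+C = 17, so %GC = 17/26 × 100 = 65.385%
Salt term: 16.6 × (-0.062) = -1.029
GC term: 0.41 × 65.385 = 26.808; length term: −500/26 = −19.231
Tm = 81.5 + (-1.029) + 26.808 − 19.231 = 88.048 → 88.0°C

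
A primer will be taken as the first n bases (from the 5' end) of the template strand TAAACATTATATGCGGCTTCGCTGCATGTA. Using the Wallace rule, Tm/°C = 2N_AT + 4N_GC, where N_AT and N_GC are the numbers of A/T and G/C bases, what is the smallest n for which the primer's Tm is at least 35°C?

n = 15

First 14 bases: TAAACATTATATGC → Tm = 34°C (< 35°C)
First 15 bases: TAAACATTATATGCG → Tm = 38°C (≥ 35°C)
Each additional base adds 2°C (A/T) or 4°C (G/C), so Tm is non-decreasing in n; n = 15 is the first length to reach 35°C.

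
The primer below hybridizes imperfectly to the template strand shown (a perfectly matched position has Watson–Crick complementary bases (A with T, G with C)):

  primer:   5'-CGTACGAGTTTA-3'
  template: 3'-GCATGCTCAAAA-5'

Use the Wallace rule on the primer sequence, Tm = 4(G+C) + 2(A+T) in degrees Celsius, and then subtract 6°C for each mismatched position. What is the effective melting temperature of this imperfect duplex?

Primer base counts: A=3, T=4, G=3, C=2 → A+T=7, G+C=5
Perfect-match Tm = 2(7) + 4(5) = 14 + 20 = 34°C
Mismatches (positions where the bases are not complementary): 1 (at position 12)
Effective Tm = 34 − 1×6 = 34 − 6 = 28°C

28°C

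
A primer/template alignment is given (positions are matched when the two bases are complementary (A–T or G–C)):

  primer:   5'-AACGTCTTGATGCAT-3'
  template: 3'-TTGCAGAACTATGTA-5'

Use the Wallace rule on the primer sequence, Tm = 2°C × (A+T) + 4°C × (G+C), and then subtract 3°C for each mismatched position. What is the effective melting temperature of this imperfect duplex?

Primer base counts: A=4, T=5, G=3, C=3 → A+T=9, G+C=6
Perfect-match Tm = 2(9) + 4(6) = 18 + 24 = 42°C
Mismatches (positions where the bases are not complementary): 1 (at position 12)
Effective Tm = 42 − 1×3 = 42 − 3 = 39°C

39°C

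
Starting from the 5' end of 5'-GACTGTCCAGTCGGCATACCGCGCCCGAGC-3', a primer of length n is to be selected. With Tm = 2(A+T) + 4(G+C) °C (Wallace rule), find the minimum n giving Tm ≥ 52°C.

n = 16

First 15 bases: GACTGTCCAGTCGGC → Tm = 50°C (< 52°C)
First 16 bases: GACTGTCCAGTCGGCA → Tm = 52°C (≥ 52°C)
Since every base adds ≥2°C, Tm only increases with n, so the threshold is first crossed at n = 16.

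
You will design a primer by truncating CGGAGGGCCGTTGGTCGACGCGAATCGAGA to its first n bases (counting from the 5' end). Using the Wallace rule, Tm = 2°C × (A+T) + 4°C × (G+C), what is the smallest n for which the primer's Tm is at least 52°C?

First 14 bases: CGGAGGGCCGTTGG → Tm = 50°C (< 52°C)
First 15 bases: CGGAGGGCCGTTGGT → Tm = 52°C (≥ 52°C)
Each additional base adds 2°C (A/T) or 4°C (G/C), so Tm is non-decreasing in n; n = 15 is the first length to reach 52°C.

n = 15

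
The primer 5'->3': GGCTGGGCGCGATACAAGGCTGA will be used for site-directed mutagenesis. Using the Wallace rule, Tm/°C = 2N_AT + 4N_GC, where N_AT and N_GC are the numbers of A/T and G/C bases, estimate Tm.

Counting bases: C=5, T=3, A=5, G=10
So N_AT = 8 and N_GC = 15.
Tm = 4·15 + 2·8 = 60 + 16 = 76°C

76°C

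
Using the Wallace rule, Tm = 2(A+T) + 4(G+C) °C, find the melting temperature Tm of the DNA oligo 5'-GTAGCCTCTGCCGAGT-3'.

Counting bases: T=4, G=5, C=5, A=2
So N_AT = 6 and N_GC = 10.
Tm = 2(6) + 4(10) = 12 + 40 = 52°C

52°C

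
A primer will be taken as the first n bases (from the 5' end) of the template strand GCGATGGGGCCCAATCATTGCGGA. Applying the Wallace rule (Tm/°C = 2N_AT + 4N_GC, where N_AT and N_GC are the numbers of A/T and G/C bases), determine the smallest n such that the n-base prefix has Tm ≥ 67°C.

n = 21

First 20 bases: GCGATGGGGCCCAATCATTG → Tm = 64°C (< 67°C)
First 21 bases: GCGATGGGGCCCAATCATTGC → Tm = 68°C (≥ 67°C)
Each additional base adds 2°C (A/T) or 4°C (G/C), so Tm is non-decreasing in n; n = 21 is the first length to reach 67°C.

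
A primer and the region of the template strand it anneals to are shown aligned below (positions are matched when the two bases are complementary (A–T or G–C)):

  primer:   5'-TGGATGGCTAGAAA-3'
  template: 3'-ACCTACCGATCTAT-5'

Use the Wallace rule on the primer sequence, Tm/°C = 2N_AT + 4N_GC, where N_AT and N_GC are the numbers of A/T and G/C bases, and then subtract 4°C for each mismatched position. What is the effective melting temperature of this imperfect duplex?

36°C

Primer base counts: A=5, T=3, G=5, C=1 → A+T=8, G+C=6
Perfect-match Tm = 2(8) + 4(6) = 16 + 24 = 40°C
Mismatches (positions where the bases are not complementary): 1 (at position 13)
Effective Tm = 40 − 1×4 = 40 − 4 = 36°C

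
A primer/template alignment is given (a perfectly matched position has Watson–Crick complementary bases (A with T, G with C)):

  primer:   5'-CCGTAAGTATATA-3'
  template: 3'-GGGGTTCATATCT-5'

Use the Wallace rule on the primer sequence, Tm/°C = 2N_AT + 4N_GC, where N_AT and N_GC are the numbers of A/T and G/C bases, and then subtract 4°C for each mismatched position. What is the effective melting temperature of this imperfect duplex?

22°C

Primer base counts: A=5, T=4, G=2, C=2 → A+T=9, G+C=4
Perfect-match Tm = 2(9) + 4(4) = 18 + 16 = 34°C
Mismatches (positions where the bases are not complementary): 3 (at positions 3, 4, 12)
Effective Tm = 34 − 3×4 = 34 − 12 = 22°C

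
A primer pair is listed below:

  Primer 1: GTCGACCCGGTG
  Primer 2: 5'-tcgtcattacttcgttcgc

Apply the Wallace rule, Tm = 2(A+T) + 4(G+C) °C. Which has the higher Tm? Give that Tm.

Primer 1: A+T=3, G+C=9 → Tm = 2(3)+4(9) = 42°C
Primer 2: A+T=10, G+C=9 → Tm = 2(10)+4(9) = 56°C
42°C vs 56°C → primer 2 is higher.

Primer 2, 56°C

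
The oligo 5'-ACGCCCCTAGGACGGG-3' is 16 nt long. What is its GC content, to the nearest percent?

Scanning the sequence gives T=1, A=3, C=6, G=6.
G+C = 6 + 6 = 12 out of 16 bases
%GC = 12/16 × 100 = 75% ≈ 75%

75%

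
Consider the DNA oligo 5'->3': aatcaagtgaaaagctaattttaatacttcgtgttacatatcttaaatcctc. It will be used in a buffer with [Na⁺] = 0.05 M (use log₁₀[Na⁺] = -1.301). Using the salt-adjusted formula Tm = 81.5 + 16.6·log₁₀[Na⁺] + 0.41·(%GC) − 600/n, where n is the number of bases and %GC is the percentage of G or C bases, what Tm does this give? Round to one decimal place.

Length n = 52. Counting bases: T=19, C=9, G=5, A=19
G+C = 14, so %GC = 14/52 × 100 = 26.923%
Salt term: 16.6 × (-1.301) = -21.597
GC term: 0.41 × 26.923 = 11.038; length term: −600/52 = −11.538
Tm = 81.5 + (-21.597) + 11.038 − 11.538 = 59.403 → 59.4°C

59.4°C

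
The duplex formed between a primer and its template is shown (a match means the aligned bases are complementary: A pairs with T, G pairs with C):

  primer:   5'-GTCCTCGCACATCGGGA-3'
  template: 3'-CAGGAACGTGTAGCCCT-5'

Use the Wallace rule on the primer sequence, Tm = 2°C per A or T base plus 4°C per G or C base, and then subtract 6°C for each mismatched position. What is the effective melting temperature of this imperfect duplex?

Primer base counts: A=3, T=3, G=5, C=6 → A+T=6, G+C=11
Perfect-match Tm = 2(6) + 4(11) = 12 + 44 = 56°C
Mismatches (positions where the bases are not complementary): 1 (at position 6)
Effective Tm = 56 − 1×6 = 56 − 6 = 50°C

50°C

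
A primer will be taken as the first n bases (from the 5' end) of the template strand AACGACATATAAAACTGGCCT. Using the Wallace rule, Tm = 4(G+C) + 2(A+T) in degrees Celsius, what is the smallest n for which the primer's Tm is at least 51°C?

n = 19

First 18 bases: AACGACATATAAAACTGG → Tm = 48°C (< 51°C)
First 19 bases: AACGACATATAAAACTGGC → Tm = 52°C (≥ 51°C)
Each additional base adds 2°C (A/T) or 4°C (G/C), so Tm is non-decreasing in n; n = 19 is the first length to reach 51°C.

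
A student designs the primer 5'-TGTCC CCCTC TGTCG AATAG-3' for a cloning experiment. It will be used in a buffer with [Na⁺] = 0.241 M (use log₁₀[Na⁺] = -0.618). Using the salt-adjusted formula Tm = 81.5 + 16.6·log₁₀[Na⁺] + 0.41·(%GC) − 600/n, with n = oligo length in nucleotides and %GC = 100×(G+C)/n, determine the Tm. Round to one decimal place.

Length n = 20. Base counts: G=4, T=6, A=3, C=7
G+C = 11, so %GC = 11/20 × 100 = 55%
Salt term: 16.6 × (-0.618) = -10.259
GC term: 0.41 × 55 = 22.55; length term: −600/20 = −30
Tm = 81.5 + (-10.259) + 22.55 − 30 = 63.791 → 63.8°C

63.8°C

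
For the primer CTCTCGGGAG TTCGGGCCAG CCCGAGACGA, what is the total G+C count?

Scanning the sequence gives T=4, C=10, A=5, G=11.
Total G or C: 11 + 10 = 21

21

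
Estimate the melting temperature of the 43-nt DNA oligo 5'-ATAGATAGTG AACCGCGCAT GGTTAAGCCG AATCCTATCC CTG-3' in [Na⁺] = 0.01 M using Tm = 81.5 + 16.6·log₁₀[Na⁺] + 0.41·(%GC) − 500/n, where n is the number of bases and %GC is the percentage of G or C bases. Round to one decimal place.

Length n = 43. C=11, A=12, G=10, T=10
G+C = 21, so %GC = 21/43 × 100 = 48.837%
Salt term: 16.6 × (-2) = -33.2
GC term: 0.41 × 48.837 = 20.023; length term: −500/43 = −11.628
Tm = 81.5 + (-33.2) + 20.023 − 11.628 = 56.695 → 56.7°C

56.7°C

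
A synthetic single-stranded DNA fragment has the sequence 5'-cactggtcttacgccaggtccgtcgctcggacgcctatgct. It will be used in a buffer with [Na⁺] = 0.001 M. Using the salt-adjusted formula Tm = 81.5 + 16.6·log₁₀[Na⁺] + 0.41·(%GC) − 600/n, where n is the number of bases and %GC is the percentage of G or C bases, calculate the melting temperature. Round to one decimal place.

43.1°C

Length n = 41. Counting bases: T=10, G=11, C=15, A=5
G+C = 26, so %GC = 26/41 × 100 = 63.415%
Salt term: 16.6 × (-3) = -49.8
GC term: 0.41 × 63.415 = 26; length term: −600/41 = −14.634
Tm = 81.5 + (-49.8) + 26 − 14.634 = 43.066 → 43.1°C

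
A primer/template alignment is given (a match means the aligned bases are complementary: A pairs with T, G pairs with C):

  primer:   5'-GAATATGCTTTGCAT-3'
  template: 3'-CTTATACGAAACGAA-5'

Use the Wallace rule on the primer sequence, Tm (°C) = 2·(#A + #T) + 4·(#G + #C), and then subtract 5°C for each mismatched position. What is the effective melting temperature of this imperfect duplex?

Primer base counts: A=4, T=6, G=3, C=2 → A+T=10, G+C=5
Perfect-match Tm = 2(10) + 4(5) = 20 + 20 = 40°C
Mismatches (positions where the bases are not complementary): 1 (at position 14)
Effective Tm = 40 − 1×5 = 40 − 5 = 35°C

35°C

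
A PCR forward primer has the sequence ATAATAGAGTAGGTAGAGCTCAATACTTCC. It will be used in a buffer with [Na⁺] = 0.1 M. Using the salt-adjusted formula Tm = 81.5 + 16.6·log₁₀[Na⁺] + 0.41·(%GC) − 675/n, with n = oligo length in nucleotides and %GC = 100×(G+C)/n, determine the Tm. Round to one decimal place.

Length n = 30. Base counts: C=5, T=8, G=6, A=11
G+C = 11, so %GC = 11/30 × 100 = 36.667%
Salt term: 16.6 × (-1) = -16.6
GC term: 0.41 × 36.667 = 15.033; length term: −675/30 = −22.5
Tm = 81.5 + (-16.6) + 15.033 − 22.5 = 57.433 → 57.4°C

57.4°C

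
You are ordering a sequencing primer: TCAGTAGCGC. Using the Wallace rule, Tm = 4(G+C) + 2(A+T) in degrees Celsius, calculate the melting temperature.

Scanning the sequence gives A=2, G=3, C=3, T=2.
So N_AT = 4 and N_GC = 6.
Tm = 4·6 + 2·4 = 24 + 8 = 32°C

32°C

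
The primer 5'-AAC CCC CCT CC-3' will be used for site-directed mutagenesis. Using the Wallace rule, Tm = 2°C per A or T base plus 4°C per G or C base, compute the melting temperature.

38°C

Base counts: T=1, A=2, C=8, G=0
So N_AT = 3 and N_GC = 8.
Tm = 2×3 + 4×8 = 38°C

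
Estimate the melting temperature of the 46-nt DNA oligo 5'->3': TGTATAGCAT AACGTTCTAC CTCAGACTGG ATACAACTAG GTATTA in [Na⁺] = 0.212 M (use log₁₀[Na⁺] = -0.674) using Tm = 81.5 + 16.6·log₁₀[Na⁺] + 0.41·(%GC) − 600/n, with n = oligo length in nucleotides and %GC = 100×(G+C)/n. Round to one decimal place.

Length n = 46. Counting bases: T=14, A=15, G=8, C=9
G+C = 17, so %GC = 17/46 × 100 = 36.957%
Salt term: 16.6 × (-0.674) = -11.188
GC term: 0.41 × 36.957 = 15.152; length term: −600/46 = −13.043
Tm = 81.5 + (-11.188) + 15.152 − 13.043 = 72.421 → 72.4°C

72.4°C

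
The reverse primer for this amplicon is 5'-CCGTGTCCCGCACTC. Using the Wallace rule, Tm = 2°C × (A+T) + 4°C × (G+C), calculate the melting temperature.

52°C

Scanning the sequence gives A=1, C=8, G=3, T=3.
So N_AT = 4 and N_GC = 11.
Tm = 4·11 + 2·4 = 44 + 8 = 52°C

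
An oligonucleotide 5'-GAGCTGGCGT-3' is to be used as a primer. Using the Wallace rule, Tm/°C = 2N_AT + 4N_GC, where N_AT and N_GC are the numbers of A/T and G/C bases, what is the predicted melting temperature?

Scanning the sequence gives C=2, T=2, A=1, G=5.
AT pairs contribute 3, GC pairs contribute 7.
Tm = 2×3 + 4×7 = 34°C

34°C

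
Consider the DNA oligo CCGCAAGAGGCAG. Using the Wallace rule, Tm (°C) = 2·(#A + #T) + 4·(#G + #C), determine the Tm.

Scanning the sequence gives G=5, C=4, T=0, A=4.
So N_AT = 4 and N_GC = 9.
Tm = 2(4) + 4(9) = 8 + 36 = 44°C

44°C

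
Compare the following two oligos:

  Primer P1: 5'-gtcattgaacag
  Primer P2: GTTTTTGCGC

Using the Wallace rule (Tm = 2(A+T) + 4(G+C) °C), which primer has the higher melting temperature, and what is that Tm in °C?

Primer P1: A+T=7, G+C=5 → Tm = 2(7)+4(5) = 34°C
Primer P2: A+T=5, G+C=5 → Tm = 2(5)+4(5) = 30°C
34°C vs 30°C → primer P1 is higher.

Primer P1, 34°C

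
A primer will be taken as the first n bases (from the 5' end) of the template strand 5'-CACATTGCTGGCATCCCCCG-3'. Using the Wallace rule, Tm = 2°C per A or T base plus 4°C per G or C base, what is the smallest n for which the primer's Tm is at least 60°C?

n = 19

First 18 bases: CACATTGCTGGCATCCCC → Tm = 58°C (< 60°C)
First 19 bases: CACATTGCTGGCATCCCCC → Tm = 62°C (≥ 60°C)
Each additional base adds 2°C (A/T) or 4°C (G/C), so Tm is non-decreasing in n; n = 19 is the first length to reach 60°C.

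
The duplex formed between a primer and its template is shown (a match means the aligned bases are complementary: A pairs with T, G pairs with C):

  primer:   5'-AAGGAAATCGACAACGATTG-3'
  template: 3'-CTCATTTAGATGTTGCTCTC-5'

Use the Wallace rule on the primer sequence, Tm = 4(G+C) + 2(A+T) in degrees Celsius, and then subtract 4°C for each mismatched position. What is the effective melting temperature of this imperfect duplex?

Primer base counts: A=9, T=3, G=5, C=3 → A+T=12, G+C=8
Perfect-match Tm = 2(12) + 4(8) = 24 + 32 = 56°C
Mismatches (positions where the bases are not complementary): 5 (at positions 1, 4, 10, 18, 19)
Effective Tm = 56 − 5×4 = 56 − 20 = 36°C

36°C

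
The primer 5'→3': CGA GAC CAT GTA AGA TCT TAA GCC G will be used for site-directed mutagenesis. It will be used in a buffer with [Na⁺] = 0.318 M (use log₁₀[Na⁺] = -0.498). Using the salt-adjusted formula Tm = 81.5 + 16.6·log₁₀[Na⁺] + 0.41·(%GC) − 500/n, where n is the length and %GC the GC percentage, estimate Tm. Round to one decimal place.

Length n = 25. C=6, A=8, T=5, G=6
G+C = 12, so %GC = 12/25 × 100 = 48%
Salt term: 16.6 × (-0.498) = -8.267
GC term: 0.41 × 48 = 19.68; length term: −500/25 = −20
Tm = 81.5 + (-8.267) + 19.68 − 20 = 72.913 → 72.9°C

72.9°C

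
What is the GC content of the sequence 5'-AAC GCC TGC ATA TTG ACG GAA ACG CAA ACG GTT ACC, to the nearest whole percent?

C=10, T=6, A=12, G=8
G+C = 8 + 10 = 18 out of 36 bases
%GC = 18/36 × 100 = 50% ≈ 50%

50%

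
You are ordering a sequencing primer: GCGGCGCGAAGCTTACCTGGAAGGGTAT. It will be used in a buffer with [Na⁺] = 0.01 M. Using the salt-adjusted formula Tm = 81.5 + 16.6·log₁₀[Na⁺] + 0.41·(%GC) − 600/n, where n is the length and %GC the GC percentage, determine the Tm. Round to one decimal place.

51.8°C

Length n = 28. C=6, T=5, A=6, G=11
G+C = 17, so %GC = 17/28 × 100 = 60.714%
Salt term: 16.6 × (-2) = -33.2
GC term: 0.41 × 60.714 = 24.893; length term: −600/28 = −21.429
Tm = 81.5 + (-33.2) + 24.893 − 21.429 = 51.764 → 51.8°C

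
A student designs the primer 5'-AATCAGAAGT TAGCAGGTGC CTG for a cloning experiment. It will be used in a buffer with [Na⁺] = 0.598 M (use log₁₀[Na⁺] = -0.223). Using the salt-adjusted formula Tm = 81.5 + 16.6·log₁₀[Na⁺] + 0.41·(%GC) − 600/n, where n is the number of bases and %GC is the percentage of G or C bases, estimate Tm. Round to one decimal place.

Length n = 23. Scanning the sequence gives T=5, G=7, A=7, C=4.
G+C = 11, so %GC = 11/23 × 100 = 47.826%
Salt term: 16.6 × (-0.223) = -3.702
GC term: 0.41 × 47.826 = 19.609; length term: −600/23 = −26.087
Tm = 81.5 + (-3.702) + 19.609 − 26.087 = 71.32 → 71.3°C

71.3°C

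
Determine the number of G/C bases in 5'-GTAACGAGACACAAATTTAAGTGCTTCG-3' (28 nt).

A=10, C=5, G=6, T=7
Total G or C: 6 + 5 = 11

11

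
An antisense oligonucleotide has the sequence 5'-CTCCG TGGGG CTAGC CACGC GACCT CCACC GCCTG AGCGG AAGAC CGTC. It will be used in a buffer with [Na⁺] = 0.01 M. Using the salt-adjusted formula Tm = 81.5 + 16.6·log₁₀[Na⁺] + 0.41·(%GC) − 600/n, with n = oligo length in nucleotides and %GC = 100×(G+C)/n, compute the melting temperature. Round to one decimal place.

65.3°C

Length n = 49. Scanning the sequence gives C=20, G=15, A=8, T=6.
G+C = 35, so %GC = 35/49 × 100 = 71.429%
Salt term: 16.6 × (-2) = -33.2
GC term: 0.41 × 71.429 = 29.286; length term: −600/49 = −12.245
Tm = 81.5 + (-33.2) + 29.286 − 12.245 = 65.341 → 65.3°C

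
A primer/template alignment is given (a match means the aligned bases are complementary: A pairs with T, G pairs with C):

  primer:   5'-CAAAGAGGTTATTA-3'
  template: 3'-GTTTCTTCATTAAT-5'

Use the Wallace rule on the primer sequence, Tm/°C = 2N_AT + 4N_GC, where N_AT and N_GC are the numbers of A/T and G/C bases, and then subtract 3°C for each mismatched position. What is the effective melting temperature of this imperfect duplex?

30°C

Primer base counts: A=6, T=4, G=3, C=1 → A+T=10, G+C=4
Perfect-match Tm = 2(10) + 4(4) = 20 + 16 = 36°C
Mismatches (positions where the bases are not complementary): 2 (at positions 7, 10)
Effective Tm = 36 − 2×3 = 36 − 6 = 30°C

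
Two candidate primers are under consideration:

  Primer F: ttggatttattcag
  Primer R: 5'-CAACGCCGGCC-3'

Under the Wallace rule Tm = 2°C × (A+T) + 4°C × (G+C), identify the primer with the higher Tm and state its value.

Primer R, 40°C

Primer F: A+T=10, G+C=4 → Tm = 2(10)+4(4) = 36°C
Primer R: A+T=2, G+C=9 → Tm = 2(2)+4(9) = 40°C
36°C vs 40°C → primer R is higher.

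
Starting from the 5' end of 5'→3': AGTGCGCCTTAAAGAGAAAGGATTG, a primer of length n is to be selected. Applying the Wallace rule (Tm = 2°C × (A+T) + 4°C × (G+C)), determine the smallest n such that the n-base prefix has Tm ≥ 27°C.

n = 8

First 7 bases: AGTGCGC → Tm = 24°C (< 27°C)
First 8 bases: AGTGCGCC → Tm = 28°C (≥ 27°C)
Each additional base adds 2°C (A/T) or 4°C (G/C), so Tm is non-decreasing in n; n = 8 is the first length to reach 27°C.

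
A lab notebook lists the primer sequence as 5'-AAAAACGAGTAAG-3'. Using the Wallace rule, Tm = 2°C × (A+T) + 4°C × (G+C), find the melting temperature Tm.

Counting bases: C=1, A=8, T=1, G=3
A+T = 9, G+C = 4
Tm = 4·4 + 2·9 = 16 + 18 = 34°C

34°C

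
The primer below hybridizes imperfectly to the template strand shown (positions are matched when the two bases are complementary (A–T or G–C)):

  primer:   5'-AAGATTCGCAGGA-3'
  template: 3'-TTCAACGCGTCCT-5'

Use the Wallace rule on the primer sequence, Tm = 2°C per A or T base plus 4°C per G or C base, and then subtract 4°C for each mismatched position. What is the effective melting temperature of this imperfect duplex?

30°C

Primer base counts: A=5, T=2, G=4, C=2 → A+T=7, G+C=6
Perfect-match Tm = 2(7) + 4(6) = 14 + 24 = 38°C
Mismatches (positions where the bases are not complementary): 2 (at positions 4, 6)
Effective Tm = 38 − 2×4 = 38 − 8 = 30°C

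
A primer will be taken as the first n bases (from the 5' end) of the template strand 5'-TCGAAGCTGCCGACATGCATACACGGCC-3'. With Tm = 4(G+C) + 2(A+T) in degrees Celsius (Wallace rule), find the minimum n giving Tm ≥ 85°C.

First 26 bases: TCGAAGCTGCCGACATGCATACACGG → Tm = 82°C (< 85°C)
First 27 bases: TCGAAGCTGCCGACATGCATACACGGC → Tm = 86°C (≥ 85°C)
Each additional base adds 2°C (A/T) or 4°C (G/C), so Tm is non-decreasing in n; n = 27 is the first length to reach 85°C.

n = 27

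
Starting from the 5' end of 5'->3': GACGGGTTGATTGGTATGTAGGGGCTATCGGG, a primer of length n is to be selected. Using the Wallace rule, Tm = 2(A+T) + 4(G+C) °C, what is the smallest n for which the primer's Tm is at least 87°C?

n = 29

First 28 bases: GACGGGTTGATTGGTATGTAGGGGCTAT → Tm = 84°C (< 87°C)
First 29 bases: GACGGGTTGATTGGTATGTAGGGGCTATC → Tm = 88°C (≥ 87°C)
Since every base adds ≥2°C, Tm only increases with n, so the threshold is first crossed at n = 29.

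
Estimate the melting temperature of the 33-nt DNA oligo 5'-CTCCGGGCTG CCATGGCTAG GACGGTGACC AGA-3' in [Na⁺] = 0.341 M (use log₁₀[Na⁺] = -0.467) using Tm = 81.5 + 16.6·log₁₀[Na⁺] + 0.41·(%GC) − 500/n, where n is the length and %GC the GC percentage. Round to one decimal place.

85.9°C

Length n = 33. Base counts: T=5, C=10, G=12, A=6
G+C = 22, so %GC = 22/33 × 100 = 66.667%
Salt term: 16.6 × (-0.467) = -7.752
GC term: 0.41 × 66.667 = 27.333; length term: −500/33 = −15.152
Tm = 81.5 + (-7.752) + 27.333 − 15.152 = 85.929 → 85.9°C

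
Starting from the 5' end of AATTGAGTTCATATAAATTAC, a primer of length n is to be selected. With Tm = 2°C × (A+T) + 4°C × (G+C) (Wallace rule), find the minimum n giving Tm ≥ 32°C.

n = 13

First 12 bases: AATTGAGTTCAT → Tm = 30°C (< 32°C)
First 13 bases: AATTGAGTTCATA → Tm = 32°C (≥ 32°C)
Since every base adds ≥2°C, Tm only increases with n, so the threshold is first crossed at n = 13.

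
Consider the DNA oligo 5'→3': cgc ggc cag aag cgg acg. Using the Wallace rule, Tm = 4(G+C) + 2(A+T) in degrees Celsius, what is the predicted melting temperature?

64°C

Counting bases: G=8, A=4, C=6, T=0
AT pairs contribute 4, GC pairs contribute 14.
Tm = 2(4) + 4(14) = 8 + 56 = 64°C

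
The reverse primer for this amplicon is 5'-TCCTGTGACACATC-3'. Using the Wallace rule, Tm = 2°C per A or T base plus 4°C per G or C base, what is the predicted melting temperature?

Counting bases: G=2, A=3, C=5, T=4
So N_AT = 7 and N_GC = 7.
Tm = 2(7) + 4(7) = 14 + 28 = 42°C

42°C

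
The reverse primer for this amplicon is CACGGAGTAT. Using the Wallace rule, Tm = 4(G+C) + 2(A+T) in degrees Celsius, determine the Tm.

Scanning the sequence gives G=3, T=2, A=3, C=2.
A+T = 5, G+C = 5
Tm = 2(5) + 4(5) = 10 + 20 = 30°C

30°C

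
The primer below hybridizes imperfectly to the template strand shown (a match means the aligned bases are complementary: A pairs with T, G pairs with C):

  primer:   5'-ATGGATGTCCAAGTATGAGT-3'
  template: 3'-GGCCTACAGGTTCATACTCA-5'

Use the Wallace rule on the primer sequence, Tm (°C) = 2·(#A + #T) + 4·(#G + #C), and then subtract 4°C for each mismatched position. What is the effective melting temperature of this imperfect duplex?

Primer base counts: A=6, T=6, G=6, C=2 → A+T=12, G+C=8
Perfect-match Tm = 2(12) + 4(8) = 24 + 32 = 56°C
Mismatches (positions where the bases are not complementary): 2 (at positions 1, 2)
Effective Tm = 56 − 2×4 = 56 − 8 = 48°C

48°C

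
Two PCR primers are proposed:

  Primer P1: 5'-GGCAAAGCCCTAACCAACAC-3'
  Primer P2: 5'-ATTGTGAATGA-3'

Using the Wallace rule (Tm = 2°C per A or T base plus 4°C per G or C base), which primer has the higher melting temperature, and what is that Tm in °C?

Primer P1: A+T=9, G+C=11 → Tm = 2(9)+4(11) = 62°C
Primer P2: A+T=8, G+C=3 → Tm = 2(8)+4(3) = 28°C
62°C vs 28°C → primer P1 is higher.

Primer P1, 62°C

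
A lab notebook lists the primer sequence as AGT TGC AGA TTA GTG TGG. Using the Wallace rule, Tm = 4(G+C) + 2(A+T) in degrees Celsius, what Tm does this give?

52°C

Base counts: A=4, C=1, G=7, T=6
AT pairs contribute 10, GC pairs contribute 8.
Tm = 2×10 + 4×8 = 52°C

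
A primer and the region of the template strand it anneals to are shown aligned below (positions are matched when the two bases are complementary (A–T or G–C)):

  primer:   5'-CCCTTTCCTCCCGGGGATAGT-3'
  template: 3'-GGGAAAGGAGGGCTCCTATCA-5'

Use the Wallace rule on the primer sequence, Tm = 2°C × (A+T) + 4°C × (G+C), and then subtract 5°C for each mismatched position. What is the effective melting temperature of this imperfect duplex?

Primer base counts: A=2, T=6, G=5, C=8 → A+T=8, G+C=13
Perfect-match Tm = 2(8) + 4(13) = 16 + 52 = 68°C
Mismatches (positions where the bases are not complementary): 1 (at position 14)
Effective Tm = 68 − 1×5 = 68 − 5 = 63°C

63°C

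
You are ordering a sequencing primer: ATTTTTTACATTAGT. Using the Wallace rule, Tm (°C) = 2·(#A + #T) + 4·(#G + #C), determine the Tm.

Base counts: A=4, G=1, T=9, C=1
AT pairs contribute 13, GC pairs contribute 2.
Tm = 2×13 + 4×2 = 34°C

34°C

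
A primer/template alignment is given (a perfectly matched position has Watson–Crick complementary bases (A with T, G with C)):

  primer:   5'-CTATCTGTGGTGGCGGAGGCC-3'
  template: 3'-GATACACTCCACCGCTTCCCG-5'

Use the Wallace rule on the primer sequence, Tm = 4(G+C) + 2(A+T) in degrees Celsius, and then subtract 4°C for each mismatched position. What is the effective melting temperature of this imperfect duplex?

54°C

Primer base counts: A=2, T=5, G=9, C=5 → A+T=7, G+C=14
Perfect-match Tm = 2(7) + 4(14) = 14 + 56 = 70°C
Mismatches (positions where the bases are not complementary): 4 (at positions 5, 8, 16, 20)
Effective Tm = 70 − 4×4 = 70 − 16 = 54°C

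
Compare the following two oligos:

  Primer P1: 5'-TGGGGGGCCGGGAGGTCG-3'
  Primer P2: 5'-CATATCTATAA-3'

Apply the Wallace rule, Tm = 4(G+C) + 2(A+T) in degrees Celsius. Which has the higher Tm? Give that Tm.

Primer P1: A+T=3, G+C=15 → Tm = 2(3)+4(15) = 66°C
Primer P2: A+T=9, G+C=2 → Tm = 2(9)+4(2) = 26°C
66°C vs 26°C → primer P1 is higher.

Primer P1, 66°C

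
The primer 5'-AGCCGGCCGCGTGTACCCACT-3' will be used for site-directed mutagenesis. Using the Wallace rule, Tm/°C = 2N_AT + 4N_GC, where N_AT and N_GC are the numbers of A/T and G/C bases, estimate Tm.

A=3, C=9, T=3, G=6
So N_AT = 6 and N_GC = 15.
Tm = 2(6) + 4(15) = 12 + 60 = 72°C

72°C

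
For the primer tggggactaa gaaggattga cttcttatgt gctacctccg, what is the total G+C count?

19

Scanning the sequence gives C=8, A=9, T=12, G=11.
G+C = 11 + 8 = 19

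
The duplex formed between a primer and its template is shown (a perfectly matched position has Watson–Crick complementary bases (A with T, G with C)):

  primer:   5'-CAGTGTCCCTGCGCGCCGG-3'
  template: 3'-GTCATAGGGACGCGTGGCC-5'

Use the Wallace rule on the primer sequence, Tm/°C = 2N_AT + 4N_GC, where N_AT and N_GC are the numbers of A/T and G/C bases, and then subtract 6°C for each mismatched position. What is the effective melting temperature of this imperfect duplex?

56°C

Primer base counts: A=1, T=3, G=7, C=8 → A+T=4, G+C=15
Perfect-match Tm = 2(4) + 4(15) = 8 + 60 = 68°C
Mismatches (positions where the bases are not complementary): 2 (at positions 5, 15)
Effective Tm = 68 − 2×6 = 68 − 12 = 56°C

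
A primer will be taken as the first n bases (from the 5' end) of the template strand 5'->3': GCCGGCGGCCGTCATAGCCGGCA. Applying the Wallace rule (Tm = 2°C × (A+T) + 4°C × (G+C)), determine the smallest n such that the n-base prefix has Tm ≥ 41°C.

n = 11

First 10 bases: GCCGGCGGCC → Tm = 40°C (< 41°C)
First 11 bases: GCCGGCGGCCG → Tm = 44°C (≥ 41°C)
Since every base adds ≥2°C, Tm only increases with n, so the threshold is first crossed at n = 11.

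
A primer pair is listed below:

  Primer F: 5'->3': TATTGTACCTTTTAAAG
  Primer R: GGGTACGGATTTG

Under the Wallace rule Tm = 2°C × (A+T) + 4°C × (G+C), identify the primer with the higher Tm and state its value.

Primer F, 42°C

Primer F: A+T=13, G+C=4 → Tm = 2(13)+4(4) = 42°C
Primer R: A+T=6, G+C=7 → Tm = 2(6)+4(7) = 40°C
42°C vs 40°C → primer F is higher.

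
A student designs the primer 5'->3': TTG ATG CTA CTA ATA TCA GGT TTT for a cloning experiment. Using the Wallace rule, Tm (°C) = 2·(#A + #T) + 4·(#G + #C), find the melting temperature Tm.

62°C

Scanning the sequence gives C=3, G=4, A=6, T=11.
AT pairs contribute 17, GC pairs contribute 7.
Tm = 2×17 + 4×7 = 62°C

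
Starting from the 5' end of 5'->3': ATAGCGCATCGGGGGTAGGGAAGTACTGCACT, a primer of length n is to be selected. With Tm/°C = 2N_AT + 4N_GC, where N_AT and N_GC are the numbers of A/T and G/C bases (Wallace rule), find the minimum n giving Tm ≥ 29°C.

First 9 bases: ATAGCGCAT → Tm = 26°C (< 29°C)
First 10 bases: ATAGCGCATC → Tm = 30°C (≥ 29°C)
Since every base adds ≥2°C, Tm only increases with n, so the threshold is first crossed at n = 10.

n = 10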